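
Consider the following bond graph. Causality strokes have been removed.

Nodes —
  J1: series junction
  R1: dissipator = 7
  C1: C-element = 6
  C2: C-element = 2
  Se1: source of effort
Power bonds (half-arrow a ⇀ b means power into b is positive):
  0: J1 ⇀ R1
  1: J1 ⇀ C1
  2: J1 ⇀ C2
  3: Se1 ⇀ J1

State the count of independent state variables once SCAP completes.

bond 3 →J1  (Se1: effort source, stroke at far end)
bond 1 →J1  (C1: C, integral causality)
bond 2 →J1  (C2 outputs effort q/C2)
bond 0 →R1  (only one flow-in slot at J1)

2  (C1, C2 all integral)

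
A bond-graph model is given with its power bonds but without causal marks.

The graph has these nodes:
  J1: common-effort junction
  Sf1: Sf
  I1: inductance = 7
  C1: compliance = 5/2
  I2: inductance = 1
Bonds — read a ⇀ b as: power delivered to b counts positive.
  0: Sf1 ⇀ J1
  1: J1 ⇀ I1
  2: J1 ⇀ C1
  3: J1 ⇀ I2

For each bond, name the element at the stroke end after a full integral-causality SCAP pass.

bond 0 |Sf1  (Sf1 fixes flow; stroke at Sf1)
bond 1 |I1  (I1 integral (f out))
bond 2 |J1  (C1 outputs effort q/C1)
bond 3 |I2  (J1: bond 2 brought effort, rest push out)

β0 →Sf1
β1 →I1
β2 →J1
β3 →I2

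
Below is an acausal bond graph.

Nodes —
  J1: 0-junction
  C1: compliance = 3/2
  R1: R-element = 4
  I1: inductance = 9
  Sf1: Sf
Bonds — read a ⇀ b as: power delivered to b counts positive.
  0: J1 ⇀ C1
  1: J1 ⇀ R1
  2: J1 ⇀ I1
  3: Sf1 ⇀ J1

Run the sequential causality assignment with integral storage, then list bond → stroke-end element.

b0 →J1
b1 →R1
b2 →I1
b3 →Sf1

#3 →Sf1  (Sf1 fixes flow; stroke at Sf1)
#0 →J1  (C1: C, integral causality)
#1 →R1  (common-e at J1 fixed by 0)
#2 →I1  (common-e at J1 fixed by 0)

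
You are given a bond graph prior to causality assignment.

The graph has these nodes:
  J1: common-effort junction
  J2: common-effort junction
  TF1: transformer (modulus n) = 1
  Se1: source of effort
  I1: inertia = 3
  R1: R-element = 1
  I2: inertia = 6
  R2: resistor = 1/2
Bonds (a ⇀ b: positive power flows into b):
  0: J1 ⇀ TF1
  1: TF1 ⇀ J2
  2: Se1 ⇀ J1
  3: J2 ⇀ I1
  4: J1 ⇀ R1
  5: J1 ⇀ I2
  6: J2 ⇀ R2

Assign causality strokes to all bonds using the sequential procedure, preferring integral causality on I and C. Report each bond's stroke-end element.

bond 0 stroke→TF1
bond 1 stroke→J2
bond 2 stroke→J1
bond 3 stroke→I1
bond 4 stroke→R1
bond 5 stroke→I2
bond 6 stroke→R2

#2 stroke at J1  (Se1 fixes effort; stroke away)
#0 stroke at TF1  (0-jn J1 has e-setter on 2)
#4 stroke at R1  (0-jn J1 has e-setter on 2)
#5 stroke at I2  (J1: bond 2 brought effort, rest push out)
#1 stroke at J2  (through TF1, causality passes straight; one stroke at TF1)
#3 stroke at I1  (J2 effort already set via bond 1)
#6 stroke at R2  (0-jn J2 has e-setter on 1)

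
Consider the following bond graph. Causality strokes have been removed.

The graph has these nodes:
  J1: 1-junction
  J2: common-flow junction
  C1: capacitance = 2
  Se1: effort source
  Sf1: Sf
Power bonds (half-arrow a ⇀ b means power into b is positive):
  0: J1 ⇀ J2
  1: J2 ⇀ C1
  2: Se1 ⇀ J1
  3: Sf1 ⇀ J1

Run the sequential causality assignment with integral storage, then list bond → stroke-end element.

b2 →J1  (Se1: effort source, stroke at far end)
b3 →Sf1  (Sf1 (Sf) sets flow on bond)
b0 →J1  (1-jn J1 has f-setter on 3)
b1 →J2  (common-f at J2 fixed by 0)

#0 |J1
#1 |J2
#2 |J1
#3 |Sf1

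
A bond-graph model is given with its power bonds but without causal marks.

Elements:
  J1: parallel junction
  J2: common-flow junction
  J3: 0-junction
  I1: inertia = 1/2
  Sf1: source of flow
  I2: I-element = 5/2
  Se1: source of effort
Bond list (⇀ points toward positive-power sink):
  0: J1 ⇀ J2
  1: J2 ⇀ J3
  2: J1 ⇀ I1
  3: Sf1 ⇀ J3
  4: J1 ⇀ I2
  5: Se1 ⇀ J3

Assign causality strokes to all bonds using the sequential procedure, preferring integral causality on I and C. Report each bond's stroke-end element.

bond 0 stroke at J1
bond 1 stroke at J2
bond 2 stroke at I1
bond 3 stroke at Sf1
bond 4 stroke at I2
bond 5 stroke at J3

#3 |Sf1  (Sf1 fixes flow; stroke at Sf1)
#5 |J3  (Se1 fixes effort; stroke away)
#1 |J2  (0-jn J3 has e-setter on 5)
#0 |J1  (J2: last free bond brings flow in)
#2 |I1  (0-jn J1 has e-setter on 0)
#4 |I2  (0-jn J1 has e-setter on 0)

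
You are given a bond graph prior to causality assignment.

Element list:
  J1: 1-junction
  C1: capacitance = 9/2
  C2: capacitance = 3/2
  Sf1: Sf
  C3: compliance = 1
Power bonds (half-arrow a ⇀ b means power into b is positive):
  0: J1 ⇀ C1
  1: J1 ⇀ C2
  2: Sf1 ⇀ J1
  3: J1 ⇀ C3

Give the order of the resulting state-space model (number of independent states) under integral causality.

3  (C1, C2, C3 all integral)

β2 stroke→Sf1  (source Sf1 imposes f)
β0 stroke→J1  (J1 flow already set via bond 2)
β1 stroke→J1  (J1 flow already set via bond 2)
β3 stroke→J1  (common-f at J1 fixed by 2)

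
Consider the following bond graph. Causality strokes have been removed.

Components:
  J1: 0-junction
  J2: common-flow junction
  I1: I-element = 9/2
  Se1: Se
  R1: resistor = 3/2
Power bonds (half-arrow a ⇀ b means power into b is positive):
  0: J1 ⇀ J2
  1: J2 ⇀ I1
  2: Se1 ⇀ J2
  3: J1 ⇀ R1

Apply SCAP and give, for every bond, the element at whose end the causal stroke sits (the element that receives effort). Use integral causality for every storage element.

β0 |J2
β1 |I1
β2 |J2
β3 |J1

#2 stroke at J2  (Se1 (Se) sets effort on bond)
#1 stroke at I1  (prefer integral on I1)
#0 stroke at J2  (J2: bond 1 brought flow, rest push out)
#3 stroke at J1  (closing 0-jn rule on J1)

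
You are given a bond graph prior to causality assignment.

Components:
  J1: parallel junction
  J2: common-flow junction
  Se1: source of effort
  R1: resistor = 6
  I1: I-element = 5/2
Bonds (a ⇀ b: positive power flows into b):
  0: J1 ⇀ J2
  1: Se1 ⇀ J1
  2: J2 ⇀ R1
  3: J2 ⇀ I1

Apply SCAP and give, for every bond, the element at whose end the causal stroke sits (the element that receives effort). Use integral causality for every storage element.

#0 |J2
#1 |J1
#2 |J2
#3 |I1

bond 1 →J1  (source Se1 imposes e)
bond 0 →J2  (0-jn J1 has e-setter on 1)
bond 3 →I1  (I1: I, integral causality)
bond 2 →J2  (common-f at J2 fixed by 3)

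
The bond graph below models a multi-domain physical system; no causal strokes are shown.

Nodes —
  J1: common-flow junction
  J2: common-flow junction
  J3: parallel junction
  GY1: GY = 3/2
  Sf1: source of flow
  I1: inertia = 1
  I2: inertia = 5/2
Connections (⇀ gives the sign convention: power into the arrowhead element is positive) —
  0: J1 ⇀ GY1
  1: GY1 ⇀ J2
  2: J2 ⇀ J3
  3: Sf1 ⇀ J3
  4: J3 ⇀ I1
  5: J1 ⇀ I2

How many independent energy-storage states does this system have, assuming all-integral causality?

2  (I1, I2 all integral)

β3 |Sf1  (Sf1 (Sf) sets flow on bond)
β4 |I1  (I1 integral (f out))
β2 |J3  (closing 0-jn rule on J3)
β1 |J2  (1-jn J2 has f-setter on 2)
β0 |J1  (through GY1, causality inverts; strokes same side of GY1)
β5 |I2  (J1: last free bond brings flow in)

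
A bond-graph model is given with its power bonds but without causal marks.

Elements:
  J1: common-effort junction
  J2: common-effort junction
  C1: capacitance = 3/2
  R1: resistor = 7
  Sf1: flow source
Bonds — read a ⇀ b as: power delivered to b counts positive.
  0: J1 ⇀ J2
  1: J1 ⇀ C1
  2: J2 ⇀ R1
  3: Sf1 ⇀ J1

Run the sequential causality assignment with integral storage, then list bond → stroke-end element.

b3 stroke→Sf1  (Sf1 (Sf) sets flow on bond)
b1 stroke→J1  (C1: C, integral causality)
b0 stroke→J2  (0-jn J1 has e-setter on 1)
b2 stroke→R1  (J2: bond 0 brought effort, rest push out)

β0 stroke at J2
β1 stroke at J1
β2 stroke at R1
β3 stroke at Sf1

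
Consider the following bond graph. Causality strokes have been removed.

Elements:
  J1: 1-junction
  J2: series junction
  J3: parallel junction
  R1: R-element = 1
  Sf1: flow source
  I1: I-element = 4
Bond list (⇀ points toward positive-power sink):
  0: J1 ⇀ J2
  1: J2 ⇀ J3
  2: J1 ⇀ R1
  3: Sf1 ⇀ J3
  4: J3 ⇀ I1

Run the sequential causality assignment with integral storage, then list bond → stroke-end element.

bond 3 stroke at Sf1  (Sf1 (Sf) sets flow on bond)
bond 4 stroke at I1  (prefer integral on I1)
bond 1 stroke at J3  (J3: last free bond brings effort in)
bond 0 stroke at J2  (1-jn J2 has f-setter on 1)
bond 2 stroke at J1  (common-f at J1 fixed by 0)

β0 |J2
β1 |J3
β2 |J1
β3 |Sf1
β4 |I1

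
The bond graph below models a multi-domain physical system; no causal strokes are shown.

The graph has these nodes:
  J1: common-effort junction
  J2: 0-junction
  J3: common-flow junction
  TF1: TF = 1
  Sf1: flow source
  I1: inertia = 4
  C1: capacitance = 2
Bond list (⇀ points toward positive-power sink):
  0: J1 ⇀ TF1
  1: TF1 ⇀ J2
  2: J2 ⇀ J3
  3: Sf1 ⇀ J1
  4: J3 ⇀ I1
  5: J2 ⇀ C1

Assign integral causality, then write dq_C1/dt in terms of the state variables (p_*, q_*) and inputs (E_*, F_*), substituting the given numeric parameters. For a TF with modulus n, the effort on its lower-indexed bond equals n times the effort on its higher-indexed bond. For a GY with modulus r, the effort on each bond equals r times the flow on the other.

bond 3 stroke→Sf1  (Sf1: flow source, stroke at near end)
bond 0 stroke→J1  (J1: last free bond brings effort in)
bond 1 stroke→TF1  (TF1: transformer flips bond 0)
bond 4 stroke→I1  (I1 integral (f out))
bond 2 stroke→J3  (1-jn J3 has f-setter on 4)
bond 5 stroke→J2  (only one effort-in slot at J2)

dq_C1/dt = F_Sf1 - p_I1/4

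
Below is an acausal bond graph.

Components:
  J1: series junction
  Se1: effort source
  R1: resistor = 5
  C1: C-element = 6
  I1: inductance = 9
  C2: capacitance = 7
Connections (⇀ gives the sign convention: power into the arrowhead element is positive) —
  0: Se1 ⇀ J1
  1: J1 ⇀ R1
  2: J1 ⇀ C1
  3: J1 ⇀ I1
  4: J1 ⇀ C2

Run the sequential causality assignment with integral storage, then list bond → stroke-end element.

β0 stroke at J1
β1 stroke at J1
β2 stroke at J1
β3 stroke at I1
β4 stroke at J1

#0 stroke→J1  (Se1 (Se) sets effort on bond)
#2 stroke→J1  (C1: C, integral causality)
#3 stroke→I1  (I1: I, integral causality)
#1 stroke→J1  (1-jn J1 has f-setter on 3)
#4 stroke→J1  (1-jn J1 has f-setter on 3)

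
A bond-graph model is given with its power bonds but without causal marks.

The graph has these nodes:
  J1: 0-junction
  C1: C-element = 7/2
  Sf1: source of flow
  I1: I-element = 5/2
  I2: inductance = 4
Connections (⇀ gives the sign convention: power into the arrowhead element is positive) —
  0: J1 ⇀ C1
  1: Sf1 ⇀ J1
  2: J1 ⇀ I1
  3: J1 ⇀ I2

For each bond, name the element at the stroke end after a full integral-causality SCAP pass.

β1 →Sf1  (source Sf1 imposes f)
β0 →J1  (C1: C, integral causality)
β2 →I1  (J1 effort already set via bond 0)
β3 →I2  (0-jn J1 has e-setter on 0)

β0 stroke→J1
β1 stroke→Sf1
β2 stroke→I1
β3 stroke→I2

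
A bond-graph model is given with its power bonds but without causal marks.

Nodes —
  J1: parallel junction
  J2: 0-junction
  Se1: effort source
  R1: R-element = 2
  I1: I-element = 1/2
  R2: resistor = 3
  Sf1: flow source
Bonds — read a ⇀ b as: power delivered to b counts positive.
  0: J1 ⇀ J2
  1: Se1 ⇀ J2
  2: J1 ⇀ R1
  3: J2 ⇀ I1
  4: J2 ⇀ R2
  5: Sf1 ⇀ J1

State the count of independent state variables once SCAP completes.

#1 |J2  (Se1 fixes effort; stroke away)
#5 |Sf1  (Sf1: flow source, stroke at near end)
#0 |J1  (J2 effort already set via bond 1)
#3 |I1  (J2: bond 1 brought effort, rest push out)
#4 |R2  (common-e at J2 fixed by 1)
#2 |R1  (common-e at J1 fixed by 0)

1  (I1 all integral)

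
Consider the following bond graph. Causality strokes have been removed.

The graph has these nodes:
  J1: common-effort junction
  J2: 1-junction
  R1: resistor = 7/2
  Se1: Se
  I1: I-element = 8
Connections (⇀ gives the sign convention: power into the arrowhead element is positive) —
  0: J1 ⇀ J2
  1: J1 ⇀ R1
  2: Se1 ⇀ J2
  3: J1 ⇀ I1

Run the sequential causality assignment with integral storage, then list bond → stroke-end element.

bond 0 stroke→J1
bond 1 stroke→R1
bond 2 stroke→J2
bond 3 stroke→I1

bond 2 |J2  (Se1: effort source, stroke at far end)
bond 0 |J1  (J2: last free bond brings flow in)
bond 1 |R1  (J1 effort already set via bond 0)
bond 3 |I1  (common-e at J1 fixed by 0)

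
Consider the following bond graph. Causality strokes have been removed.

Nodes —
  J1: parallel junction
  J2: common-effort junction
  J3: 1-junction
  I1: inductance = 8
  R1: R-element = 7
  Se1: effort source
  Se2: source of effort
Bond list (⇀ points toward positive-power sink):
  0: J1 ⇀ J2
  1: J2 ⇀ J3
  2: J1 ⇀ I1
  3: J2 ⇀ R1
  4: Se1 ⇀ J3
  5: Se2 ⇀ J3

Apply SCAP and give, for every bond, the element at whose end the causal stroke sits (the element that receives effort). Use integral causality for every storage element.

b4 stroke→J3  (Se1: effort source, stroke at far end)
b5 stroke→J3  (Se2 (Se) sets effort on bond)
b1 stroke→J2  (J3: last free bond brings flow in)
b0 stroke→J1  (J2: bond 1 brought effort, rest push out)
b3 stroke→R1  (0-jn J2 has e-setter on 1)
b2 stroke→I1  (J1 effort already set via bond 0)

b0 stroke at J1
b1 stroke at J2
b2 stroke at I1
b3 stroke at R1
b4 stroke at J3
b5 stroke at J3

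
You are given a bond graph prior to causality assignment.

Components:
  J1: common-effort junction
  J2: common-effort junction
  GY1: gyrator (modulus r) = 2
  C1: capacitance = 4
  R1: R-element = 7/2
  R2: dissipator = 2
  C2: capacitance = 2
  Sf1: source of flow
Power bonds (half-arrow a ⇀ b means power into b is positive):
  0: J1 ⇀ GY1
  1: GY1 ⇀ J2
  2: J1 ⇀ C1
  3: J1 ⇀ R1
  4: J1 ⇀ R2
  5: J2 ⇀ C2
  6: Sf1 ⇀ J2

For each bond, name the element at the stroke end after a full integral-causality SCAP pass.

b6 |Sf1  (Sf1 (Sf) sets flow on bond)
b2 |J1  (C1: C, integral causality)
b0 |GY1  (0-jn J1 has e-setter on 2)
b3 |R1  (J1: bond 2 brought effort, rest push out)
b4 |R2  (common-e at J1 fixed by 2)
b1 |GY1  (GY1 both-in/both-out from 0)
b5 |J2  (J2 needs exactly one e-in)

b0 stroke at GY1
b1 stroke at GY1
b2 stroke at J1
b3 stroke at R1
b4 stroke at R2
b5 stroke at J2
b6 stroke at Sf1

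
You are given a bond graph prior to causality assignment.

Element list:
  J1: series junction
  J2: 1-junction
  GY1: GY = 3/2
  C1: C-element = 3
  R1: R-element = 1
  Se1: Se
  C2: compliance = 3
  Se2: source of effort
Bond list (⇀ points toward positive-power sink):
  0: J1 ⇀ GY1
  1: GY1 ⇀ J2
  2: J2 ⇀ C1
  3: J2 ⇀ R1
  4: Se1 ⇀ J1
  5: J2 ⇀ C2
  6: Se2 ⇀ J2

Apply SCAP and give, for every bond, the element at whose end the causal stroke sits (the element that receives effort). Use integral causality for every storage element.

bond 0 →GY1
bond 1 →GY1
bond 2 →J2
bond 3 →J2
bond 4 →J1
bond 5 →J2
bond 6 →J2

#4 |J1  (Se1 (Se) sets effort on bond)
#6 |J2  (Se2: effort source, stroke at far end)
#0 |GY1  (J1 needs exactly one f-in)
#1 |GY1  (GY1 both-in/both-out from 0)
#2 |J2  (J2: bond 1 brought flow, rest push out)
#3 |J2  (1-jn J2 has f-setter on 1)
#5 |J2  (J2 flow already set via bond 1)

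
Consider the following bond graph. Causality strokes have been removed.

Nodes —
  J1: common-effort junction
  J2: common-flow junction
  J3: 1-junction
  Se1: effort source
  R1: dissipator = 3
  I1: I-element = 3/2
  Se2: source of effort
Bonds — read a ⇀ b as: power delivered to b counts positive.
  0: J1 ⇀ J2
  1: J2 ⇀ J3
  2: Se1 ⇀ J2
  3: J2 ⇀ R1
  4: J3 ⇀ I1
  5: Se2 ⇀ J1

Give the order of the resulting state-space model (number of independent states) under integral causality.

1  (I1 all integral)

#2 stroke at J2  (Se1: effort source, stroke at far end)
#5 stroke at J1  (Se2 fixes effort; stroke away)
#0 stroke at J2  (J1: bond 5 brought effort, rest push out)
#4 stroke at I1  (prefer integral on I1)
#1 stroke at J3  (J3: bond 4 brought flow, rest push out)
#3 stroke at J2  (J2: bond 1 brought flow, rest push out)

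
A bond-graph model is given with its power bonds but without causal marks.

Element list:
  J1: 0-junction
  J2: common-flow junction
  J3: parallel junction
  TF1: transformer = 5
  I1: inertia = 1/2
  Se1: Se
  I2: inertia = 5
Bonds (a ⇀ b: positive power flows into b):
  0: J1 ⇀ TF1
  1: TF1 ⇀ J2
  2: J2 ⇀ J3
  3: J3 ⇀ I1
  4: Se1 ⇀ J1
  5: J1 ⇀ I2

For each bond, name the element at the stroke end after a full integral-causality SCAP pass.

b0 →TF1
b1 →J2
b2 →J3
b3 →I1
b4 →J1
b5 →I2

β4 →J1  (Se1 fixes effort; stroke away)
β0 →TF1  (J1: bond 4 brought effort, rest push out)
β5 →I2  (J1: bond 4 brought effort, rest push out)
β1 →J2  (TF1: transformer flips bond 0)
β2 →J3  (closing 1-jn rule on J2)
β3 →I1  (J3 effort already set via bond 2)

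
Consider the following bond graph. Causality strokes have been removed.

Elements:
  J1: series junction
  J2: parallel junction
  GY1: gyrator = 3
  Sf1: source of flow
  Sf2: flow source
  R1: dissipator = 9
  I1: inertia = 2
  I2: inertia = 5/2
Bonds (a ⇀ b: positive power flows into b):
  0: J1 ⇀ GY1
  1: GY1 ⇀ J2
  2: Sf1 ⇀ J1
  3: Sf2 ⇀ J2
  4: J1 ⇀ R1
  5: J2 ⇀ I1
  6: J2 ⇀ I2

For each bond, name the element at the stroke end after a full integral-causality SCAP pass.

bond 0 →J1
bond 1 →J2
bond 2 →Sf1
bond 3 →Sf2
bond 4 →J1
bond 5 →I1
bond 6 →I2

bond 2 stroke at Sf1  (Sf1 (Sf) sets flow on bond)
bond 3 stroke at Sf2  (Sf2 fixes flow; stroke at Sf2)
bond 0 stroke at J1  (J1 flow already set via bond 2)
bond 4 stroke at J1  (1-jn J1 has f-setter on 2)
bond 1 stroke at J2  (GY1: gyrator matches bond 0)
bond 5 stroke at I1  (J2 effort already set via bond 1)
bond 6 stroke at I2  (J2 effort already set via bond 1)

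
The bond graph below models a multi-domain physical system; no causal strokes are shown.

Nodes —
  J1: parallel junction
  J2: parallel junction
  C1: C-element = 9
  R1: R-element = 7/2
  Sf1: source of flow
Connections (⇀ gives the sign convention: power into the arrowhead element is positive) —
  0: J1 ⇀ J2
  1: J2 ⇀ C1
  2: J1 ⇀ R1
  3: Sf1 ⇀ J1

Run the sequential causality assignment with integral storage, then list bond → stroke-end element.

bond 3 stroke at Sf1  (source Sf1 imposes f)
bond 1 stroke at J2  (C1 integral (e out))
bond 0 stroke at J1  (common-e at J2 fixed by 1)
bond 2 stroke at R1  (0-jn J1 has e-setter on 0)

#0 |J1
#1 |J2
#2 |R1
#3 |Sf1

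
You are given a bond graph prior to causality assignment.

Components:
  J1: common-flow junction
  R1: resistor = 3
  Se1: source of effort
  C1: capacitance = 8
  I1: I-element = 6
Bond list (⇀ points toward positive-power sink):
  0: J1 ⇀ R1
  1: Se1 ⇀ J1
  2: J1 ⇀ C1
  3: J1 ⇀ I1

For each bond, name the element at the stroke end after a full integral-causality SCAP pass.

β0 stroke at J1
β1 stroke at J1
β2 stroke at J1
β3 stroke at I1

b1 |J1  (source Se1 imposes e)
b2 |J1  (C1: C, integral causality)
b3 |I1  (I1 outputs flow p/I1)
b0 |J1  (1-jn J1 has f-setter on 3)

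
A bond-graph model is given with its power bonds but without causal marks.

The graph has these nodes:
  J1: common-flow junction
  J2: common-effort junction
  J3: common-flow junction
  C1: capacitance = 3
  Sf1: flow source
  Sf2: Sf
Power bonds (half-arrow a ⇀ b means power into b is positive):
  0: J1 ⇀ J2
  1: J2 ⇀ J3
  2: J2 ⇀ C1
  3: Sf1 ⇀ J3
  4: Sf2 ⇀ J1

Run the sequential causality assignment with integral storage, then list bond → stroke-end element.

bond 0 |J1
bond 1 |J3
bond 2 |J2
bond 3 |Sf1
bond 4 |Sf2

β3 stroke→Sf1  (Sf1 (Sf) sets flow on bond)
β4 stroke→Sf2  (Sf2 (Sf) sets flow on bond)
β0 stroke→J1  (J1 flow already set via bond 4)
β1 stroke→J3  (J3 flow already set via bond 3)
β2 stroke→J2  (J2: last free bond brings effort in)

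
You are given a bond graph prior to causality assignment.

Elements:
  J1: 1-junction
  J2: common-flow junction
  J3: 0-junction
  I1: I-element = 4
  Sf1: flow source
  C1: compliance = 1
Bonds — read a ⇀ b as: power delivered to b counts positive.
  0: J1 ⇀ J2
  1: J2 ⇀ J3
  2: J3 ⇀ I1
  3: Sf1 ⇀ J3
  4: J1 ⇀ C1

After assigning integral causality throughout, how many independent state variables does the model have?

2  (C1, I1 all integral)

bond 3 stroke→Sf1  (source Sf1 imposes f)
bond 2 stroke→I1  (I1: I, integral causality)
bond 1 stroke→J3  (only one effort-in slot at J3)
bond 0 stroke→J2  (common-f at J2 fixed by 1)
bond 4 stroke→J1  (1-jn J1 has f-setter on 0)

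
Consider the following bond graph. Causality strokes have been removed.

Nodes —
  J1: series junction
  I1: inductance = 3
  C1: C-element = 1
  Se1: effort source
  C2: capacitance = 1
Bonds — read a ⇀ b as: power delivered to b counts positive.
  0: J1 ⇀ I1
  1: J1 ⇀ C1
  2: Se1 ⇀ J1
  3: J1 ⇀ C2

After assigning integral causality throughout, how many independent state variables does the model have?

3  (C1, C2, I1 all integral)

b2 stroke at J1  (Se1: effort source, stroke at far end)
b0 stroke at I1  (I1 outputs flow p/I1)
b1 stroke at J1  (1-jn J1 has f-setter on 0)
b3 stroke at J1  (J1: bond 0 brought flow, rest push out)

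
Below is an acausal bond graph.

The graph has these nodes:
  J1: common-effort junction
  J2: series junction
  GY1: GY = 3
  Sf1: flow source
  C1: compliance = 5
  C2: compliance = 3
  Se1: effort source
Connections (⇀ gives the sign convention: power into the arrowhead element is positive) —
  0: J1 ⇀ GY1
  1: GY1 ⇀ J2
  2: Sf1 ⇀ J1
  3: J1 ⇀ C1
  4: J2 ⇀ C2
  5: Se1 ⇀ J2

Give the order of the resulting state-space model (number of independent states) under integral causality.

β2 →Sf1  (Sf1 (Sf) sets flow on bond)
β5 →J2  (Se1 fixes effort; stroke away)
β3 →J1  (C1 integral (e out))
β0 →GY1  (common-e at J1 fixed by 3)
β1 →GY1  (through GY1, causality inverts; strokes same side of GY1)
β4 →J2  (J2 flow already set via bond 1)

2  (C1, C2 all integral)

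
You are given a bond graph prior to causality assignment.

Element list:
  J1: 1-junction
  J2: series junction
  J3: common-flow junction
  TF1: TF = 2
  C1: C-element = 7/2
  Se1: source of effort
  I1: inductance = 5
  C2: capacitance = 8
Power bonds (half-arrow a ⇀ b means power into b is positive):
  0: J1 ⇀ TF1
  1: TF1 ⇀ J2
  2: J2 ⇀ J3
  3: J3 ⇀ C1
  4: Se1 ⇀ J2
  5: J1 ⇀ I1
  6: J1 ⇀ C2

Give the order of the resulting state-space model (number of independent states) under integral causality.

#4 stroke at J2  (Se1: effort source, stroke at far end)
#3 stroke at J3  (C1 outputs effort q/C1)
#2 stroke at J2  (only one flow-in slot at J3)
#1 stroke at TF1  (closing 1-jn rule on J2)
#0 stroke at J1  (through TF1, causality passes straight; one stroke at TF1)
#5 stroke at I1  (prefer integral on I1)
#6 stroke at J1  (J1 flow already set via bond 5)

3  (C1, C2, I1 all integral)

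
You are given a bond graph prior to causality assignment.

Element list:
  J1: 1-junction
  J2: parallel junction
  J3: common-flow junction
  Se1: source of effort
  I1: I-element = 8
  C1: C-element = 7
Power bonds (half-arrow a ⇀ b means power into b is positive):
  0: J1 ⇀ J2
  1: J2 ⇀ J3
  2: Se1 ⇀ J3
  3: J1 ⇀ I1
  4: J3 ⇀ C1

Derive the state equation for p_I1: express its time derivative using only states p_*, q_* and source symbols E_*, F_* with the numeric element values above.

b2 stroke→J3  (Se1 (Se) sets effort on bond)
b3 stroke→I1  (prefer integral on I1)
b0 stroke→J1  (1-jn J1 has f-setter on 3)
b1 stroke→J2  (J2: last free bond brings effort in)
b4 stroke→J3  (J3 flow already set via bond 1)

dp_I1/dt = E_Se1 - q_C1/7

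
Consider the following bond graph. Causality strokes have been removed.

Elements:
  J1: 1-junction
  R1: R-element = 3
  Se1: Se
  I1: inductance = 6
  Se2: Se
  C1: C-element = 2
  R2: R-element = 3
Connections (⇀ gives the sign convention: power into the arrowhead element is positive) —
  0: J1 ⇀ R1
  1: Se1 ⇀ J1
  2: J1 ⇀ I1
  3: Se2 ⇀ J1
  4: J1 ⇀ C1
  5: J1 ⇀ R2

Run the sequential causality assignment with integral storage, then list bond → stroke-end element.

bond 1 stroke→J1  (Se1 (Se) sets effort on bond)
bond 3 stroke→J1  (Se2 (Se) sets effort on bond)
bond 2 stroke→I1  (I1: I, integral causality)
bond 0 stroke→J1  (J1 flow already set via bond 2)
bond 4 stroke→J1  (1-jn J1 has f-setter on 2)
bond 5 stroke→J1  (1-jn J1 has f-setter on 2)

β0 stroke at J1
β1 stroke at J1
β2 stroke at I1
β3 stroke at J1
β4 stroke at J1
β5 stroke at J1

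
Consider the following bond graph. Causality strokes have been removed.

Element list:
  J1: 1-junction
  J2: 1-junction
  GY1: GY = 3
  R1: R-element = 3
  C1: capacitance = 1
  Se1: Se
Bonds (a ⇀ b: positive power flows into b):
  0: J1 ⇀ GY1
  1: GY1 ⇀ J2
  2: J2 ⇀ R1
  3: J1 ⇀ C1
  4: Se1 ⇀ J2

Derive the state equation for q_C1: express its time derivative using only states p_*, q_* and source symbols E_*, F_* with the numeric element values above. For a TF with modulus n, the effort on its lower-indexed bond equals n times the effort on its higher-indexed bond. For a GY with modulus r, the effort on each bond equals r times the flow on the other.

dq_C1/dt = -E_Se1/3 - q_C1/3

b4 →J2  (source Se1 imposes e)
b3 →J1  (prefer integral on C1)
b0 →GY1  (only one flow-in slot at J1)
b1 →GY1  (GY GY1: same side as bond 0)
b2 →J2  (J2: bond 1 brought flow, rest push out)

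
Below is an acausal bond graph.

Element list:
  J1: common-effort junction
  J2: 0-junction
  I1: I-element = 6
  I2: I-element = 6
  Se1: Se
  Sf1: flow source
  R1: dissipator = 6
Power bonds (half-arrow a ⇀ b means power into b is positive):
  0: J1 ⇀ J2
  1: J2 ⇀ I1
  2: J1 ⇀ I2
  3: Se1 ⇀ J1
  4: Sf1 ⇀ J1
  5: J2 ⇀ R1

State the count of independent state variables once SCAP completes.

b3 stroke at J1  (source Se1 imposes e)
b4 stroke at Sf1  (Sf1: flow source, stroke at near end)
b0 stroke at J2  (J1 effort already set via bond 3)
b2 stroke at I2  (J1 effort already set via bond 3)
b1 stroke at I1  (common-e at J2 fixed by 0)
b5 stroke at R1  (common-e at J2 fixed by 0)

2  (I1, I2 all integral)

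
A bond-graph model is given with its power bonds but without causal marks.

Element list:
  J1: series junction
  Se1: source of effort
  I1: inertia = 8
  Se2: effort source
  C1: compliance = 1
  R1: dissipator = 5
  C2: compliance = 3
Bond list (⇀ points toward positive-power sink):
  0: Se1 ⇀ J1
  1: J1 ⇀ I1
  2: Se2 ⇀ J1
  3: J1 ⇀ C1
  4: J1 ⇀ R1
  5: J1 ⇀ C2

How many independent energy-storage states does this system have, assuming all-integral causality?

3  (C1, C2, I1 all integral)

β0 stroke→J1  (Se1 fixes effort; stroke away)
β2 stroke→J1  (Se2 fixes effort; stroke away)
β1 stroke→I1  (I1 outputs flow p/I1)
β3 stroke→J1  (common-f at J1 fixed by 1)
β4 stroke→J1  (J1: bond 1 brought flow, rest push out)
β5 stroke→J1  (common-f at J1 fixed by 1)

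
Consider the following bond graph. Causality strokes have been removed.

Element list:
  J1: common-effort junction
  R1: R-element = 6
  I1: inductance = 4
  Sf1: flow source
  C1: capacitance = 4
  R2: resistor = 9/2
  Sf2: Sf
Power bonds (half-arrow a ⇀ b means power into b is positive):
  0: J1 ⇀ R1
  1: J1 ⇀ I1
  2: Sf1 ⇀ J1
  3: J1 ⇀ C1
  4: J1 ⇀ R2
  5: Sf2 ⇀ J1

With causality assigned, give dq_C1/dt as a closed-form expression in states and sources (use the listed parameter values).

#2 stroke→Sf1  (Sf1 (Sf) sets flow on bond)
#5 stroke→Sf2  (source Sf2 imposes f)
#1 stroke→I1  (I1: I, integral causality)
#3 stroke→J1  (C1: C, integral causality)
#0 stroke→R1  (0-jn J1 has e-setter on 3)
#4 stroke→R2  (J1: bond 3 brought effort, rest push out)

dq_C1/dt = F_Sf1 + F_Sf2 - p_I1/4 - 7*q_C1/72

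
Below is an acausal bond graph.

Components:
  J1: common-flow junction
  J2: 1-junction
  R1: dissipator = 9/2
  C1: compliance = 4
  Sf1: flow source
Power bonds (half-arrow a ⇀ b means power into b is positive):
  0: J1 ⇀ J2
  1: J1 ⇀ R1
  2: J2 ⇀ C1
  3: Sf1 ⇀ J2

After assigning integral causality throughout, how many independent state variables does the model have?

β3 →Sf1  (Sf1 fixes flow; stroke at Sf1)
β0 →J2  (J2: bond 3 brought flow, rest push out)
β2 →J2  (J2: bond 3 brought flow, rest push out)
β1 →J1  (common-f at J1 fixed by 0)

1  (C1 all integral)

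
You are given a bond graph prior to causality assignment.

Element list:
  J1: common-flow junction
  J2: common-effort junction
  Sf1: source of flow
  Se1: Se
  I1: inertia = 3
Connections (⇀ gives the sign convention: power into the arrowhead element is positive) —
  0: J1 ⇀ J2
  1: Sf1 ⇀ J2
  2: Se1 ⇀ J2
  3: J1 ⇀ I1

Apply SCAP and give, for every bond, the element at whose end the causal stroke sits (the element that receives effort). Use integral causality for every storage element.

bond 1 →Sf1  (Sf1: flow source, stroke at near end)
bond 2 →J2  (source Se1 imposes e)
bond 0 →J1  (J2: bond 2 brought effort, rest push out)
bond 3 →I1  (J1 needs exactly one f-in)

b0 stroke at J1
b1 stroke at Sf1
b2 stroke at J2
b3 stroke at I1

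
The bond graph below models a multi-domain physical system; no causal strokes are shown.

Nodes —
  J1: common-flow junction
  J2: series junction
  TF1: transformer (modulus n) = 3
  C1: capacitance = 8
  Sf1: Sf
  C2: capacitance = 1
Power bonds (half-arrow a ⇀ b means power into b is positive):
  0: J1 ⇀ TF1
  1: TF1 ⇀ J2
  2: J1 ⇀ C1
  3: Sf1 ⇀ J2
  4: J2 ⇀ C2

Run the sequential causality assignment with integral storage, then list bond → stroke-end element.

β0 →TF1
β1 →J2
β2 →J1
β3 →Sf1
β4 →J2

bond 3 |Sf1  (source Sf1 imposes f)
bond 1 |J2  (common-f at J2 fixed by 3)
bond 4 |J2  (J2: bond 3 brought flow, rest push out)
bond 0 |TF1  (TF TF1: opposite of bond 1)
bond 2 |J1  (1-jn J1 has f-setter on 0)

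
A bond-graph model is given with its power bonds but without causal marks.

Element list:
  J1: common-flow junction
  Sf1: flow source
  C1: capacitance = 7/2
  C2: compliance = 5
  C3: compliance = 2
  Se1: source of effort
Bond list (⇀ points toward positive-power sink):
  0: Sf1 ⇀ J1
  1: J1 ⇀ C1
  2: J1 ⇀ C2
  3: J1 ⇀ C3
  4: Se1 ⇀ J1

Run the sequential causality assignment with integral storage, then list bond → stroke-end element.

β0 stroke→Sf1  (Sf1: flow source, stroke at near end)
β4 stroke→J1  (source Se1 imposes e)
β1 stroke→J1  (J1: bond 0 brought flow, rest push out)
β2 stroke→J1  (J1 flow already set via bond 0)
β3 stroke→J1  (J1 flow already set via bond 0)

#0 |Sf1
#1 |J1
#2 |J1
#3 |J1
#4 |J1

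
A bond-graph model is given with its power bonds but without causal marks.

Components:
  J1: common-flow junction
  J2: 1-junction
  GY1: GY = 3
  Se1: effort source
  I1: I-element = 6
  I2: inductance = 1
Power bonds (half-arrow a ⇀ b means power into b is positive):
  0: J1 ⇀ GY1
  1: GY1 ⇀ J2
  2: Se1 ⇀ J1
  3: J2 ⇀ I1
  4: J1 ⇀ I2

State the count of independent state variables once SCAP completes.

2  (I1, I2 all integral)

bond 2 stroke→J1  (source Se1 imposes e)
bond 3 stroke→I1  (I1: I, integral causality)
bond 1 stroke→J2  (1-jn J2 has f-setter on 3)
bond 0 stroke→J1  (GY GY1: same side as bond 1)
bond 4 stroke→I2  (closing 1-jn rule on J1)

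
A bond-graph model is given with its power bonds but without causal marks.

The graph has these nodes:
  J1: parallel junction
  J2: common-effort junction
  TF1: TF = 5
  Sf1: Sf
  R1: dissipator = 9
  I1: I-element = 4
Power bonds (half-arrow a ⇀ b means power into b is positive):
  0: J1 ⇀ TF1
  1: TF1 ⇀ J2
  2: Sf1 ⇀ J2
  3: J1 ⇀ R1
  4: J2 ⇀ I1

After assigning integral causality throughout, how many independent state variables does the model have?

bond 2 |Sf1  (Sf1 (Sf) sets flow on bond)
bond 4 |I1  (prefer integral on I1)
bond 1 |J2  (closing 0-jn rule on J2)
bond 0 |TF1  (TF1: transformer flips bond 1)
bond 3 |J1  (closing 0-jn rule on J1)

1  (I1 all integral)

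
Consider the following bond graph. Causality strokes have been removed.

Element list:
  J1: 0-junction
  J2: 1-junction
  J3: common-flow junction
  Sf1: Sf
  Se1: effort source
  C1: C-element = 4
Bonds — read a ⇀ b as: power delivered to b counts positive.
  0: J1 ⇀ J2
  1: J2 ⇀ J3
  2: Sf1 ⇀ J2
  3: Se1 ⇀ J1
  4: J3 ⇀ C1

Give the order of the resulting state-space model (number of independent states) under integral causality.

1  (C1 all integral)

b2 stroke at Sf1  (Sf1 (Sf) sets flow on bond)
b3 stroke at J1  (Se1 (Se) sets effort on bond)
b0 stroke at J2  (common-e at J1 fixed by 3)
b1 stroke at J2  (1-jn J2 has f-setter on 2)
b4 stroke at J3  (J3: bond 1 brought flow, rest push out)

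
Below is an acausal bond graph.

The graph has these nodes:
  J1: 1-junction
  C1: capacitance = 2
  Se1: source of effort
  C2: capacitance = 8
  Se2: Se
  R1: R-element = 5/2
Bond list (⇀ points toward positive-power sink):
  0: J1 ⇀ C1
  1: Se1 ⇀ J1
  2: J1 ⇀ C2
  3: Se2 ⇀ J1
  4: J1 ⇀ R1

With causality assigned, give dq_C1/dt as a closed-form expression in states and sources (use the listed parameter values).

dq_C1/dt = 2*E_Se1/5 + 2*E_Se2/5 - q_C1/5 - q_C2/20

#1 →J1  (Se1 (Se) sets effort on bond)
#3 →J1  (Se2: effort source, stroke at far end)
#0 →J1  (C1: C, integral causality)
#2 →J1  (C2 integral (e out))
#4 →R1  (only one flow-in slot at J1)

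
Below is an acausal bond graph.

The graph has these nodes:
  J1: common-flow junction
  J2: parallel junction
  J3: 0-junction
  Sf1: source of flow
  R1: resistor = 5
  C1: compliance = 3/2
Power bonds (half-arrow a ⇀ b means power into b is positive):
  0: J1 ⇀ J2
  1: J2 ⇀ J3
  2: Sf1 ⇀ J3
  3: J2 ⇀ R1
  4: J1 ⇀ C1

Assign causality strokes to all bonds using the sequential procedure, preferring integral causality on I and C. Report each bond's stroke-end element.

β2 |Sf1  (Sf1: flow source, stroke at near end)
β1 |J3  (J3: last free bond brings effort in)
β4 |J1  (C1 integral (e out))
β0 |J2  (J1 needs exactly one f-in)
β3 |R1  (common-e at J2 fixed by 0)

β0 stroke at J2
β1 stroke at J3
β2 stroke at Sf1
β3 stroke at R1
β4 stroke at J1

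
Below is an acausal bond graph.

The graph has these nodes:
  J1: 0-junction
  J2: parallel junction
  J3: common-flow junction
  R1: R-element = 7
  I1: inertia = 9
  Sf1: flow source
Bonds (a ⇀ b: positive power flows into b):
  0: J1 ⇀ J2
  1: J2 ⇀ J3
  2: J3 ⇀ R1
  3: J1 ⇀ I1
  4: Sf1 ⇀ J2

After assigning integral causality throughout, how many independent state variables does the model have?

1  (I1 all integral)

β4 |Sf1  (source Sf1 imposes f)
β3 |I1  (I1 integral (f out))
β0 |J1  (J1: last free bond brings effort in)
β1 |J2  (J2 needs exactly one e-in)
β2 |J3  (J3 flow already set via bond 1)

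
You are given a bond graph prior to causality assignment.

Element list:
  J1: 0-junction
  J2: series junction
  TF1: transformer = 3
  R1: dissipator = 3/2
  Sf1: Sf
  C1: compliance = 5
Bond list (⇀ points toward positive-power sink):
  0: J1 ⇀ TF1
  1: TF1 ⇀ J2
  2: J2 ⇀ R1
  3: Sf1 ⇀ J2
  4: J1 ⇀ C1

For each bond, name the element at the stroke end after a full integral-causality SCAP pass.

#0 |TF1
#1 |J2
#2 |J2
#3 |Sf1
#4 |J1

b3 stroke at Sf1  (Sf1 fixes flow; stroke at Sf1)
b1 stroke at J2  (J2 flow already set via bond 3)
b2 stroke at J2  (J2 flow already set via bond 3)
b0 stroke at TF1  (TF1 one-in-one-out from 1)
b4 stroke at J1  (closing 0-jn rule on J1)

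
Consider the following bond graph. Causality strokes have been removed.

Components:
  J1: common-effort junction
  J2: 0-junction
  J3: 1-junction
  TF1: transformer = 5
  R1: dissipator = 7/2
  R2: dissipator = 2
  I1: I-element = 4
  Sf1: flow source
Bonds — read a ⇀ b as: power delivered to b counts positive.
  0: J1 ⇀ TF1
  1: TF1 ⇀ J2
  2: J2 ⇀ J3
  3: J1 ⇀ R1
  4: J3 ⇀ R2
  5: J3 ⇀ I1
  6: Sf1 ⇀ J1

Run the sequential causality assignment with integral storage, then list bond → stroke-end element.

bond 6 stroke→Sf1  (Sf1 fixes flow; stroke at Sf1)
bond 5 stroke→I1  (I1: I, integral causality)
bond 2 stroke→J3  (common-f at J3 fixed by 5)
bond 4 stroke→J3  (common-f at J3 fixed by 5)
bond 1 stroke→J2  (J2 needs exactly one e-in)
bond 0 stroke→TF1  (TF TF1: opposite of bond 1)
bond 3 stroke→J1  (J1: last free bond brings effort in)

#0 stroke→TF1
#1 stroke→J2
#2 stroke→J3
#3 stroke→J1
#4 stroke→J3
#5 stroke→I1
#6 stroke→Sf1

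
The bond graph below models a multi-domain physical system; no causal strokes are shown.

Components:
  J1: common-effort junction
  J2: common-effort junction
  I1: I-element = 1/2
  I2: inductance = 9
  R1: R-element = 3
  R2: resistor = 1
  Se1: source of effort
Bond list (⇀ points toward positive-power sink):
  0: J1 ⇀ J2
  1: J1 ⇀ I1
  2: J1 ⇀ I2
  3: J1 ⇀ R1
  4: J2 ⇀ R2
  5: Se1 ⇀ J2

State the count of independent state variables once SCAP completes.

2  (I1, I2 all integral)

#5 →J2  (source Se1 imposes e)
#0 →J1  (common-e at J2 fixed by 5)
#4 →R2  (J2 effort already set via bond 5)
#1 →I1  (common-e at J1 fixed by 0)
#2 →I2  (J1: bond 0 brought effort, rest push out)
#3 →R1  (J1 effort already set via bond 0)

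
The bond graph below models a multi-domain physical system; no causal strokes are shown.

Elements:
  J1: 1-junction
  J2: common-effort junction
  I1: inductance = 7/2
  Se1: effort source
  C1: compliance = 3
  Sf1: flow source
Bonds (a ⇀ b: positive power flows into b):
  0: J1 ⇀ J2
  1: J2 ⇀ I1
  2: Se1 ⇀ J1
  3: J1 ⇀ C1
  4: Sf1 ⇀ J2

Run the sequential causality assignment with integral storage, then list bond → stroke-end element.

b2 stroke at J1  (Se1 fixes effort; stroke away)
b4 stroke at Sf1  (source Sf1 imposes f)
b1 stroke at I1  (I1: I, integral causality)
b0 stroke at J2  (J2: last free bond brings effort in)
b3 stroke at J1  (J1: bond 0 brought flow, rest push out)

#0 →J2
#1 →I1
#2 →J1
#3 →J1
#4 →Sf1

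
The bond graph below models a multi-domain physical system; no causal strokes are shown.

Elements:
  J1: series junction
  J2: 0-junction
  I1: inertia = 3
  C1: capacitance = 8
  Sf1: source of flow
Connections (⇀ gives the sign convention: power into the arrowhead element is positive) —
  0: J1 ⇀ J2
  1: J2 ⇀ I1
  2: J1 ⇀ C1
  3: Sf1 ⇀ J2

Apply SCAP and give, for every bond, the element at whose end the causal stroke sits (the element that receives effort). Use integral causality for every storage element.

b3 →Sf1  (source Sf1 imposes f)
b1 →I1  (I1 integral (f out))
b0 →J2  (only one effort-in slot at J2)
b2 →J1  (J1: bond 0 brought flow, rest push out)

β0 stroke at J2
β1 stroke at I1
β2 stroke at J1
β3 stroke at Sf1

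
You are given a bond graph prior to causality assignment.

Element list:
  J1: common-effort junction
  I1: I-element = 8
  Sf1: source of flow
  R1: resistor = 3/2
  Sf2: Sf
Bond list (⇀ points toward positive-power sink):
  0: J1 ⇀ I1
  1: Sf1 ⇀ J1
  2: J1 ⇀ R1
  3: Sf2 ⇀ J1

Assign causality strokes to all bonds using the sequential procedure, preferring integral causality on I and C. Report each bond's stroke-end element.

b1 stroke at Sf1  (Sf1 fixes flow; stroke at Sf1)
b3 stroke at Sf2  (Sf2 fixes flow; stroke at Sf2)
b0 stroke at I1  (I1 integral (f out))
b2 stroke at J1  (only one effort-in slot at J1)

β0 stroke at I1
β1 stroke at Sf1
β2 stroke at J1
β3 stroke at Sf2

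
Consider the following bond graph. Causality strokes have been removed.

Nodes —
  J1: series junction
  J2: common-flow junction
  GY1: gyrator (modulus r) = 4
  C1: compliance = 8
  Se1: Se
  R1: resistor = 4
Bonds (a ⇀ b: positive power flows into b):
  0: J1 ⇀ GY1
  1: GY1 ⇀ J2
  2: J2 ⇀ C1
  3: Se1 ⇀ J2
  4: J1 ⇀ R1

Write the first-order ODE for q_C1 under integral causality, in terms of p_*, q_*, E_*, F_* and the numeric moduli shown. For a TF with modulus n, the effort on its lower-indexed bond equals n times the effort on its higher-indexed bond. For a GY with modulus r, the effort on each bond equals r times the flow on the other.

b3 |J2  (Se1 fixes effort; stroke away)
b2 |J2  (prefer integral on C1)
b1 |GY1  (only one flow-in slot at J2)
b0 |GY1  (through GY1, causality inverts; strokes same side of GY1)
b4 |J1  (common-f at J1 fixed by 0)

dq_C1/dt = E_Se1/4 - q_C1/32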